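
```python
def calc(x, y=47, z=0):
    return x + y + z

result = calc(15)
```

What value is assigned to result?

Step 1: calc(15) uses defaults y = 47, z = 0.
Step 2: Returns 15 + 47 + 0 = 62.
Step 3: result = 62

The answer is 62.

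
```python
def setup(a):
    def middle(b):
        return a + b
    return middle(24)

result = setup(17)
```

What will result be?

Step 1: setup(17) passes a = 17.
Step 2: middle(24) has b = 24, reads a = 17 from enclosing.
Step 3: result = 17 + 24 = 41

The answer is 41.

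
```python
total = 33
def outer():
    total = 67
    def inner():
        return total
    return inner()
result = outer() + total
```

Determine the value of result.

Step 1: Global total = 33. outer() shadows with total = 67.
Step 2: inner() returns enclosing total = 67. outer() = 67.
Step 3: result = 67 + global total (33) = 100

The answer is 100.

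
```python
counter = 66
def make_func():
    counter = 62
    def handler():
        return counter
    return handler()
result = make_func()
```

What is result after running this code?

Step 1: counter = 66 globally, but make_func() defines counter = 62 locally.
Step 2: handler() looks up counter. Not in local scope, so checks enclosing scope (make_func) and finds counter = 62.
Step 3: result = 62

The answer is 62.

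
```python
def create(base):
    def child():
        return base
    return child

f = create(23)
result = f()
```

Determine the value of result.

Step 1: create(23) creates closure capturing base = 23.
Step 2: f() returns the captured base = 23.
Step 3: result = 23

The answer is 23.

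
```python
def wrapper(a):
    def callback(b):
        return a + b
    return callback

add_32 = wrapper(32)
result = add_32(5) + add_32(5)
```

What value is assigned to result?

Step 1: add_32 captures a = 32.
Step 2: add_32(5) = 32 + 5 = 37, called twice.
Step 3: result = 37 + 37 = 74

The answer is 74.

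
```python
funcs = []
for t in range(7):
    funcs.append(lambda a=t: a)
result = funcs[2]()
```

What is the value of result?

Step 1: Default argument a=t captures t's value at each iteration.
Step 2: funcs[2] captured a = 2 when t was 2.
Step 3: result = 2

The answer is 2.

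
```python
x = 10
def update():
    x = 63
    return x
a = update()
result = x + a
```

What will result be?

Step 1: Global x = 10. update() returns local x = 63.
Step 2: a = 63. Global x still = 10.
Step 3: result = 10 + 63 = 73

The answer is 73.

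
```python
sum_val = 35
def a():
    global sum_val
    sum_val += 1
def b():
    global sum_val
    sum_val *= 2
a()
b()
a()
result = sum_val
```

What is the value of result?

Step 1: sum_val = 35.
Step 2: a(): sum_val = 35 + 1 = 36.
Step 3: b(): sum_val = 36 * 2 = 72.
Step 4: a(): sum_val = 72 + 1 = 73

The answer is 73.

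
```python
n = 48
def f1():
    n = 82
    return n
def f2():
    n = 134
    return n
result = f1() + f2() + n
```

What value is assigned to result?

Step 1: Each function shadows global n with its own local.
Step 2: f1() returns 82, f2() returns 134.
Step 3: Global n = 48 is unchanged. result = 82 + 134 + 48 = 264

The answer is 264.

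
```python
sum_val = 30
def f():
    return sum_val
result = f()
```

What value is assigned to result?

Step 1: sum_val = 30 is defined in the global scope.
Step 2: f() looks up sum_val. No local sum_val exists, so Python checks the global scope via LEGB rule and finds sum_val = 30.
Step 3: result = 30

The answer is 30.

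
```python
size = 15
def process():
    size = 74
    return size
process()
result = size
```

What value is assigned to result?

Step 1: size = 15 globally.
Step 2: process() creates a LOCAL size = 74 (no global keyword!).
Step 3: The global size is unchanged. result = 15

The answer is 15.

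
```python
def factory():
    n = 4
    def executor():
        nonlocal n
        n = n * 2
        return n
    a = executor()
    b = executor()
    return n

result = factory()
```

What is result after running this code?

Step 1: n starts at 4.
Step 2: First executor(): n = 4 * 2 = 8.
Step 3: Second executor(): n = 8 * 2 = 16.
Step 4: result = 16

The answer is 16.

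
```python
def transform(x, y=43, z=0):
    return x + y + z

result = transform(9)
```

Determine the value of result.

Step 1: transform(9) uses defaults y = 43, z = 0.
Step 2: Returns 9 + 43 + 0 = 52.
Step 3: result = 52

The answer is 52.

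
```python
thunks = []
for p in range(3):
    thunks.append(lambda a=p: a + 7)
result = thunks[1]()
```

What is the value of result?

Step 1: Default argument a=p captures p's value at definition time.
Step 2: thunks[1] was defined when p = 1, so a defaults to 1.
Step 3: result = 1 + 7 = 8 (default arg fixes the late binding issue)

The answer is 8.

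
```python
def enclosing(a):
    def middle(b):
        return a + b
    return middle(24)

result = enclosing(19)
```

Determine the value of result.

Step 1: enclosing(19) passes a = 19.
Step 2: middle(24) has b = 24, reads a = 19 from enclosing.
Step 3: result = 19 + 24 = 43

The answer is 43.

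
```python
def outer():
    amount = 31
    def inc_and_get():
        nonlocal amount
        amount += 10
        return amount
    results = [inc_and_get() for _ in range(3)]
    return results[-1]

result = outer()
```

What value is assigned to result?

Step 1: amount = 31.
Step 2: Three calls to inc_and_get(), each adding 10.
Step 3: Last value = 31 + 10 * 3 = 61

The answer is 61.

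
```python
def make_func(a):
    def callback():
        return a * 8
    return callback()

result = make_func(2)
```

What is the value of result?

Step 1: make_func(2) binds parameter a = 2.
Step 2: callback() accesses a = 2 from enclosing scope.
Step 3: result = 2 * 8 = 16

The answer is 16.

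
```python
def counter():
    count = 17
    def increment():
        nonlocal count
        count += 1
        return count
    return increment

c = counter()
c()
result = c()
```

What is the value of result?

Step 1: counter() creates closure with count = 17.
Step 2: Each c() call increments count via nonlocal. After 2 calls: 17 + 2 = 19.
Step 3: result = 19

The answer is 19.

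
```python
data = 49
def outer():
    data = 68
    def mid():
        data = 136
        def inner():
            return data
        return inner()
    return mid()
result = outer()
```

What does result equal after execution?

Step 1: Three levels of shadowing: global 49, outer 68, mid 136.
Step 2: inner() finds data = 136 in enclosing mid() scope.
Step 3: result = 136

The answer is 136.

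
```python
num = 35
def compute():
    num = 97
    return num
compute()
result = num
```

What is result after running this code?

Step 1: Global num = 35.
Step 2: compute() creates local num = 97 (shadow, not modification).
Step 3: After compute() returns, global num is unchanged. result = 35

The answer is 35.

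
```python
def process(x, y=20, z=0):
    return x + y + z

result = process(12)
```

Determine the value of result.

Step 1: process(12) uses defaults y = 20, z = 0.
Step 2: Returns 12 + 20 + 0 = 32.
Step 3: result = 32

The answer is 32.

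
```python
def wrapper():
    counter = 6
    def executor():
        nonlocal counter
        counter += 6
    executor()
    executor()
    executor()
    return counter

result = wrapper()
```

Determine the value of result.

Step 1: counter starts at 6.
Step 2: executor() is called 3 times, each adding 6.
Step 3: counter = 6 + 6 * 3 = 24

The answer is 24.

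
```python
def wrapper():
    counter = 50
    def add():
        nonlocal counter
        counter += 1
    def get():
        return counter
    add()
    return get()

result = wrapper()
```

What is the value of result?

Step 1: counter = 50. add() modifies it via nonlocal, get() reads it.
Step 2: add() makes counter = 50 + 1 = 51.
Step 3: get() returns 51. result = 51

The answer is 51.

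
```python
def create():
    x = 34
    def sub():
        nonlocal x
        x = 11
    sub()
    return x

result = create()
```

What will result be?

Step 1: create() sets x = 34.
Step 2: sub() uses nonlocal to reassign x = 11.
Step 3: result = 11

The answer is 11.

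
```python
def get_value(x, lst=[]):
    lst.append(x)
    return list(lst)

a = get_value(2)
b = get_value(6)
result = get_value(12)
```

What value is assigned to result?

Step 1: Default list is shared. list() creates copies for return values.
Step 2: Internal list grows: [2] -> [2, 6] -> [2, 6, 12].
Step 3: result = [2, 6, 12]

The answer is [2, 6, 12].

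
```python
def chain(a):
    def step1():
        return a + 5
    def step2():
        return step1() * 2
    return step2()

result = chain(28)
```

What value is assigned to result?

Step 1: chain(28) captures a = 28.
Step 2: step2() calls step1() which returns 28 + 5 = 33.
Step 3: step2() returns 33 * 2 = 66

The answer is 66.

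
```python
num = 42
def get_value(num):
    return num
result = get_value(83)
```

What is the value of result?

Step 1: Global num = 42.
Step 2: get_value(83) takes parameter num = 83, which shadows the global.
Step 3: result = 83

The answer is 83.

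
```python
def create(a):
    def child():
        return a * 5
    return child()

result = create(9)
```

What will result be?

Step 1: create(9) binds parameter a = 9.
Step 2: child() accesses a = 9 from enclosing scope.
Step 3: result = 9 * 5 = 45

The answer is 45.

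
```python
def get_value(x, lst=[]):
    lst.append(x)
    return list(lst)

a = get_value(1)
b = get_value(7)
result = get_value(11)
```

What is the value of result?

Step 1: Default list is shared. list() creates copies for return values.
Step 2: Internal list grows: [1] -> [1, 7] -> [1, 7, 11].
Step 3: result = [1, 7, 11]

The answer is [1, 7, 11].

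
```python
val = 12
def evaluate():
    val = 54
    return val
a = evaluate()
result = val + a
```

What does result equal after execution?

Step 1: Global val = 12. evaluate() returns local val = 54.
Step 2: a = 54. Global val still = 12.
Step 3: result = 12 + 54 = 66

The answer is 66.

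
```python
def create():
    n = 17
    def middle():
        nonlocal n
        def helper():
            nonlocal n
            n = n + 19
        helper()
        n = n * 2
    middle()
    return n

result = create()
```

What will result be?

Step 1: n = 17.
Step 2: helper() adds 19: n = 17 + 19 = 36.
Step 3: middle() doubles: n = 36 * 2 = 72.
Step 4: result = 72

The answer is 72.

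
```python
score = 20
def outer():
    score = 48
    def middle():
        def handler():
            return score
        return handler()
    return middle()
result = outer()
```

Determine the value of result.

Step 1: outer() defines score = 48. middle() and handler() have no local score.
Step 2: handler() checks local (none), enclosing middle() (none), enclosing outer() and finds score = 48.
Step 3: result = 48

The answer is 48.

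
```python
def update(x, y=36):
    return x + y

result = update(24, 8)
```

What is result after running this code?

Step 1: update(24, 8) overrides default y with 8.
Step 2: Returns 24 + 8 = 32.
Step 3: result = 32

The answer is 32.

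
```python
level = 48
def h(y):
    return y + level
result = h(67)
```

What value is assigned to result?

Step 1: level = 48 is defined globally.
Step 2: h(67) uses parameter y = 67 and looks up level from global scope = 48.
Step 3: result = 67 + 48 = 115

The answer is 115.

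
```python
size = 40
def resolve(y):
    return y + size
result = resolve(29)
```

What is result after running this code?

Step 1: size = 40 is defined globally.
Step 2: resolve(29) uses parameter y = 29 and looks up size from global scope = 40.
Step 3: result = 29 + 40 = 69

The answer is 69.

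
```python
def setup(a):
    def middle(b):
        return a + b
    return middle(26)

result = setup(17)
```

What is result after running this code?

Step 1: setup(17) passes a = 17.
Step 2: middle(26) has b = 26, reads a = 17 from enclosing.
Step 3: result = 17 + 26 = 43

The answer is 43.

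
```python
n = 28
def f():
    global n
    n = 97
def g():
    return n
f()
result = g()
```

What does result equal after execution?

Step 1: n = 28.
Step 2: f() sets global n = 97.
Step 3: g() reads global n = 97. result = 97

The answer is 97.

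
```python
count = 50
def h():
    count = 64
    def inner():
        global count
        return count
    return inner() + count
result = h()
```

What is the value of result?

Step 1: Global count = 50. h() shadows with local count = 64.
Step 2: inner() uses global keyword, so inner() returns global count = 50.
Step 3: h() returns 50 + 64 = 114

The answer is 114.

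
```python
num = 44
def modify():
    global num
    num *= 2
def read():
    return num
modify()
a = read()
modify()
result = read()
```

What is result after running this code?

Step 1: num = 44.
Step 2: First modify(): num = 44 * 2 = 88.
Step 3: Second modify(): num = 88 * 2 = 176.
Step 4: read() returns 176

The answer is 176.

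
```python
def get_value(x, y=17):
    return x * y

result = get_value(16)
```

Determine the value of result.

Step 1: get_value(16) uses default y = 17.
Step 2: Returns 16 * 17 = 272.
Step 3: result = 272

The answer is 272.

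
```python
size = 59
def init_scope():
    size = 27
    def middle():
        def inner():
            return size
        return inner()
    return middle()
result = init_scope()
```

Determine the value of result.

Step 1: init_scope() defines size = 27. middle() and inner() have no local size.
Step 2: inner() checks local (none), enclosing middle() (none), enclosing init_scope() and finds size = 27.
Step 3: result = 27

The answer is 27.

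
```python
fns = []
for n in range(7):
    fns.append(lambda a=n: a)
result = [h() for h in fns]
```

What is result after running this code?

Step 1: Default arg a=n captures n at each iteration.
Step 2: Each lambda has its own default: 0, 1, ..., 6.
Step 3: result = [0, 1, 2, 3, 4, 5, 6]

The answer is [0, 1, 2, 3, 4, 5, 6].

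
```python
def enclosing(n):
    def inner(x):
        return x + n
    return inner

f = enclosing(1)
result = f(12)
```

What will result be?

Step 1: enclosing(1) creates a closure that captures n = 1.
Step 2: f(12) calls the closure with x = 12, returning 12 + 1 = 13.
Step 3: result = 13

The answer is 13.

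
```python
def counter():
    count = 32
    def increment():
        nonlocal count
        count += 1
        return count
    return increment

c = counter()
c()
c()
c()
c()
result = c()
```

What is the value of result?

Step 1: counter() creates closure with count = 32.
Step 2: Each c() call increments count via nonlocal. After 5 calls: 32 + 5 = 37.
Step 3: result = 37

The answer is 37.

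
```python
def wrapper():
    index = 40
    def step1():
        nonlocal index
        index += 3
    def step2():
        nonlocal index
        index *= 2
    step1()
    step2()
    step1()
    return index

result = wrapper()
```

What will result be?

Step 1: index = 40.
Step 2: step1(): index = 40 + 3 = 43.
Step 3: step2(): index = 43 * 2 = 86.
Step 4: step1(): index = 86 + 3 = 89. result = 89

The answer is 89.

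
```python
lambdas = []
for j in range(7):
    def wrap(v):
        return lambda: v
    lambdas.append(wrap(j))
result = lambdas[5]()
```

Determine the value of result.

Step 1: wrap(j) creates a new scope capturing v = j at call time.
Step 2: lambdas[5] = wrap(5), so its lambda captures v = 5.
Step 3: result = 5 (closure factory fixes late binding)

The answer is 5.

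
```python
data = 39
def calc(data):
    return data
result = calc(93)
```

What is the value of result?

Step 1: Global data = 39.
Step 2: calc(93) takes parameter data = 93, which shadows the global.
Step 3: result = 93

The answer is 93.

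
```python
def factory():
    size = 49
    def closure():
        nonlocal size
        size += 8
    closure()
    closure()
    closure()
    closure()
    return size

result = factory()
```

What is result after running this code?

Step 1: size starts at 49.
Step 2: closure() is called 4 times, each adding 8.
Step 3: size = 49 + 8 * 4 = 81

The answer is 81.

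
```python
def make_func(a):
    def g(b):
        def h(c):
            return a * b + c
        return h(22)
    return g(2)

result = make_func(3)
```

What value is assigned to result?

Step 1: a = 3, b = 2, c = 22.
Step 2: h() computes a * b + c = 3 * 2 + 22 = 28.
Step 3: result = 28

The answer is 28.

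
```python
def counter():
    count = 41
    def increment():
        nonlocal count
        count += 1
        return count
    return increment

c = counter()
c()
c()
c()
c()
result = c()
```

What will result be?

Step 1: counter() creates closure with count = 41.
Step 2: Each c() call increments count via nonlocal. After 5 calls: 41 + 5 = 46.
Step 3: result = 46

The answer is 46.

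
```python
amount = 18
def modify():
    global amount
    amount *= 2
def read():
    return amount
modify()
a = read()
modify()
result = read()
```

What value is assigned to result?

Step 1: amount = 18.
Step 2: First modify(): amount = 18 * 2 = 36.
Step 3: Second modify(): amount = 36 * 2 = 72.
Step 4: read() returns 72

The answer is 72.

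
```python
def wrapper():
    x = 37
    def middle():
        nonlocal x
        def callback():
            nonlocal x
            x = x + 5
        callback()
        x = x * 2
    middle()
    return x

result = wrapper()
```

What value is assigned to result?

Step 1: x = 37.
Step 2: callback() adds 5: x = 37 + 5 = 42.
Step 3: middle() doubles: x = 42 * 2 = 84.
Step 4: result = 84

The answer is 84.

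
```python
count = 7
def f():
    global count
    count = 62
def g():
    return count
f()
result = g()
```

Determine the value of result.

Step 1: count = 7.
Step 2: f() sets global count = 62.
Step 3: g() reads global count = 62. result = 62

The answer is 62.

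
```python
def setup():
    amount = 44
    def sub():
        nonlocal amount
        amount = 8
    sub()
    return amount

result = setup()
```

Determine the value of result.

Step 1: setup() sets amount = 44.
Step 2: sub() uses nonlocal to reassign amount = 8.
Step 3: result = 8

The answer is 8.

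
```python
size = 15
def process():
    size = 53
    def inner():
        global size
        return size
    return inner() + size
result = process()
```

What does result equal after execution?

Step 1: Global size = 15. process() shadows with local size = 53.
Step 2: inner() uses global keyword, so inner() returns global size = 15.
Step 3: process() returns 15 + 53 = 68

The answer is 68.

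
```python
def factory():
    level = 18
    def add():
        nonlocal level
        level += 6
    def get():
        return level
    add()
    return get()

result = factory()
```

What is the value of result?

Step 1: level = 18. add() modifies it via nonlocal, get() reads it.
Step 2: add() makes level = 18 + 6 = 24.
Step 3: get() returns 24. result = 24

The answer is 24.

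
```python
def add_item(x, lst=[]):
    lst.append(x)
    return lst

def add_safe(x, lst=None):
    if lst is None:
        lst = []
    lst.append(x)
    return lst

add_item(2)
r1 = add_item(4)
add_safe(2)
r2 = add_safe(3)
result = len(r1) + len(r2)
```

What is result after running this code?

Step 1: add_item shares mutable default: after 2 calls, lst = [2, 4], len = 2.
Step 2: add_safe creates fresh list each time: r2 = [3], len = 1.
Step 3: result = 2 + 1 = 3

The answer is 3.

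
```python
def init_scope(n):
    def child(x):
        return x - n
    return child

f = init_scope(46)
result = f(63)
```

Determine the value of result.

Step 1: init_scope(46) creates a closure capturing n = 46.
Step 2: f(63) computes 63 - 46 = 17.
Step 3: result = 17

The answer is 17.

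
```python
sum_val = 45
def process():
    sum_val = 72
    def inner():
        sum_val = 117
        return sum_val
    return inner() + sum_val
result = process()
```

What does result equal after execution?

Step 1: process() has local sum_val = 72. inner() has local sum_val = 117.
Step 2: inner() returns its local sum_val = 117.
Step 3: process() returns 117 + its own sum_val (72) = 189

The answer is 189.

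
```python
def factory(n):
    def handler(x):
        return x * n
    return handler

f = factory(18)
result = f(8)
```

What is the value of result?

Step 1: factory(18) creates a closure capturing n = 18.
Step 2: f(8) computes 8 * 18 = 144.
Step 3: result = 144

The answer is 144.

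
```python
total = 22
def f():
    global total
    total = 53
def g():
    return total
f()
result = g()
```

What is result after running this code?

Step 1: total = 22.
Step 2: f() sets global total = 53.
Step 3: g() reads global total = 53. result = 53

The answer is 53.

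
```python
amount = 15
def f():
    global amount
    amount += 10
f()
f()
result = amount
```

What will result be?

Step 1: amount = 15.
Step 2: First f(): amount = 15 + 10 = 25.
Step 3: Second f(): amount = 25 + 10 = 35. result = 35

The answer is 35.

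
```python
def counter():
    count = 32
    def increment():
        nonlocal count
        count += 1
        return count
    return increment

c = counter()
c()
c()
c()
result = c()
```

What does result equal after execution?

Step 1: counter() creates closure with count = 32.
Step 2: Each c() call increments count via nonlocal. After 4 calls: 32 + 4 = 36.
Step 3: result = 36

The answer is 36.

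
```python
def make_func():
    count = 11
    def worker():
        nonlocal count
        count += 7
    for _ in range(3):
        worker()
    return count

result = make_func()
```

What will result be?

Step 1: count = 11.
Step 2: worker() is called 3 times in a loop, each adding 7 via nonlocal.
Step 3: count = 11 + 7 * 3 = 32

The answer is 32.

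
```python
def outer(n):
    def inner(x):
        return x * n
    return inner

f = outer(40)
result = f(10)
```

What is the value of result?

Step 1: outer(40) creates a closure capturing n = 40.
Step 2: f(10) computes 10 * 40 = 400.
Step 3: result = 400

The answer is 400.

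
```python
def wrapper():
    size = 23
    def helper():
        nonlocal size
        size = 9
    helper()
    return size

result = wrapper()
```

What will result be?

Step 1: wrapper() sets size = 23.
Step 2: helper() uses nonlocal to reassign size = 9.
Step 3: result = 9

The answer is 9.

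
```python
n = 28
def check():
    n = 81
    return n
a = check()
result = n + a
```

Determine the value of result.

Step 1: Global n = 28. check() returns local n = 81.
Step 2: a = 81. Global n still = 28.
Step 3: result = 28 + 81 = 109

The answer is 109.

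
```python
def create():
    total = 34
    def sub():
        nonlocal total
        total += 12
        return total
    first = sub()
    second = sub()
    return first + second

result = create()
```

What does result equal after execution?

Step 1: total starts at 34.
Step 2: First call: total = 34 + 12 = 46, returns 46.
Step 3: Second call: total = 46 + 12 = 58, returns 58.
Step 4: result = 46 + 58 = 104

The answer is 104.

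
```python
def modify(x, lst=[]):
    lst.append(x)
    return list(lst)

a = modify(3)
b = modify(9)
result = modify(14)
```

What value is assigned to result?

Step 1: Default list is shared. list() creates copies for return values.
Step 2: Internal list grows: [3] -> [3, 9] -> [3, 9, 14].
Step 3: result = [3, 9, 14]

The answer is [3, 9, 14].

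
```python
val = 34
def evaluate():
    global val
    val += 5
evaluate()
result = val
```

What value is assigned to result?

Step 1: val = 34 globally.
Step 2: evaluate() modifies global val: val += 5 = 39.
Step 3: result = 39

The answer is 39.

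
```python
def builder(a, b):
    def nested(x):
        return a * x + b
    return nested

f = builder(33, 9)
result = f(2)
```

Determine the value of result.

Step 1: builder(33, 9) captures a = 33, b = 9.
Step 2: f(2) computes 33 * 2 + 9 = 75.
Step 3: result = 75

The answer is 75.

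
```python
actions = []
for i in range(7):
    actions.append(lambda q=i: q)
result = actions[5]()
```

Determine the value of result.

Step 1: Default argument q=i captures i's value at each iteration.
Step 2: actions[5] captured q = 5 when i was 5.
Step 3: result = 5

The answer is 5.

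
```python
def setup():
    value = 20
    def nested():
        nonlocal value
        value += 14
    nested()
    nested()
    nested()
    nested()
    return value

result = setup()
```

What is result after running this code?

Step 1: value starts at 20.
Step 2: nested() is called 4 times, each adding 14.
Step 3: value = 20 + 14 * 4 = 76

The answer is 76.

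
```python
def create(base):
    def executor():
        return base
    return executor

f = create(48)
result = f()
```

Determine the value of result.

Step 1: create(48) creates closure capturing base = 48.
Step 2: f() returns the captured base = 48.
Step 3: result = 48

The answer is 48.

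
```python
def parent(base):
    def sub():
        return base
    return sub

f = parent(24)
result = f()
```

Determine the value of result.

Step 1: parent(24) creates closure capturing base = 24.
Step 2: f() returns the captured base = 24.
Step 3: result = 24

The answer is 24.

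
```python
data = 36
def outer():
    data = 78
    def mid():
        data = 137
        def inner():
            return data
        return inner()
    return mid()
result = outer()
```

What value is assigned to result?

Step 1: Three levels of shadowing: global 36, outer 78, mid 137.
Step 2: inner() finds data = 137 in enclosing mid() scope.
Step 3: result = 137

The answer is 137.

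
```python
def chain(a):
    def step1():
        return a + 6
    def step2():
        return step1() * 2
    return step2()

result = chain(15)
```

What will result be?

Step 1: chain(15) captures a = 15.
Step 2: step2() calls step1() which returns 15 + 6 = 21.
Step 3: step2() returns 21 * 2 = 42

The answer is 42.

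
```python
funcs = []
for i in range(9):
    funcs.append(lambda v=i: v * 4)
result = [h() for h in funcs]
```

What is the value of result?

Step 1: Default arg v=i captures i at each iteration.
Step 2: funcs[k] has v defaulting to k, returns k * 4.
Step 3: result = [0, 4, 8, 12, 16, 20, 24, 28, 32]

The answer is [0, 4, 8, 12, 16, 20, 24, 28, 32].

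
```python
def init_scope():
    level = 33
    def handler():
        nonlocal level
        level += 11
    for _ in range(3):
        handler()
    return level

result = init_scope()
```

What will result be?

Step 1: level = 33.
Step 2: handler() is called 3 times in a loop, each adding 11 via nonlocal.
Step 3: level = 33 + 11 * 3 = 66

The answer is 66.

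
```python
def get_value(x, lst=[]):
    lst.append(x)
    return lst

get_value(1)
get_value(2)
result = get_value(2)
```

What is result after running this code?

Step 1: Mutable default argument gotcha! The list [] is created once.
Step 2: Each call appends to the SAME list: [1], [1, 2], [1, 2, 2].
Step 3: result = [1, 2, 2]

The answer is [1, 2, 2].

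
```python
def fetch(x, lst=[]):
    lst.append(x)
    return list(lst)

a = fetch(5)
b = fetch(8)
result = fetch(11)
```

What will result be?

Step 1: Default list is shared. list() creates copies for return values.
Step 2: Internal list grows: [5] -> [5, 8] -> [5, 8, 11].
Step 3: result = [5, 8, 11]

The answer is [5, 8, 11].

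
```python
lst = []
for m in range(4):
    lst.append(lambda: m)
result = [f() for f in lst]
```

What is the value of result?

Step 1: All 4 lambdas share the same variable m.
Step 2: After the loop, m = 3.
Step 3: Each call returns 3. result = [3, 3, 3, 3]

The answer is [3, 3, 3, 3].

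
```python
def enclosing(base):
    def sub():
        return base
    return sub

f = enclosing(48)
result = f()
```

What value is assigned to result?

Step 1: enclosing(48) creates closure capturing base = 48.
Step 2: f() returns the captured base = 48.
Step 3: result = 48

The answer is 48.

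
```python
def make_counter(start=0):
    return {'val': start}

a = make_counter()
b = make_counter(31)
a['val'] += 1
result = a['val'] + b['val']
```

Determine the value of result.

Step 1: make_counter() returns a new dict each call (immutable default 0).
Step 2: a = {'val': 0}, b = {'val': 31}.
Step 3: a['val'] += 1 = 1. result = 1 + 31 = 32

The answer is 32.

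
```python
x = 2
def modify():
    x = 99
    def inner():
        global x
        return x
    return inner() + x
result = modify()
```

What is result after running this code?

Step 1: Global x = 2. modify() shadows with local x = 99.
Step 2: inner() uses global keyword, so inner() returns global x = 2.
Step 3: modify() returns 2 + 99 = 101

The answer is 101.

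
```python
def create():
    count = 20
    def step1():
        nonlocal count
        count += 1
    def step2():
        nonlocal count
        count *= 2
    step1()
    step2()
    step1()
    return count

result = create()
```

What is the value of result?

Step 1: count = 20.
Step 2: step1(): count = 20 + 1 = 21.
Step 3: step2(): count = 21 * 2 = 42.
Step 4: step1(): count = 42 + 1 = 43. result = 43

The answer is 43.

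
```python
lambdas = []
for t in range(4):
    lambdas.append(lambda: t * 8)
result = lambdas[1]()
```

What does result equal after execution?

Step 1: All lambdas reference the same variable t (late binding).
Step 2: After the loop, t = 3. Every lambda returns t * 8.
Step 3: lambdas[1]() = 3 * 8 = 24

The answer is 24.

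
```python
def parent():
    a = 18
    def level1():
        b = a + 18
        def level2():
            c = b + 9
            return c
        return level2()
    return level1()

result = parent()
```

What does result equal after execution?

Step 1: a = 18. b = a + 18 = 36.
Step 2: c = b + 9 = 36 + 9 = 45.
Step 3: result = 45

The answer is 45.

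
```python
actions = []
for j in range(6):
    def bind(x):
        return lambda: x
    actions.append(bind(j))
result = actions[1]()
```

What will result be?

Step 1: bind(j) creates a new scope capturing x = j at call time.
Step 2: actions[1] = bind(1), so its lambda captures x = 1.
Step 3: result = 1 (closure factory fixes late binding)

The answer is 1.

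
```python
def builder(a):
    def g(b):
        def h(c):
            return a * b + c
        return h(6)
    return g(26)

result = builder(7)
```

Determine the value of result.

Step 1: a = 7, b = 26, c = 6.
Step 2: h() computes a * b + c = 7 * 26 + 6 = 188.
Step 3: result = 188

The answer is 188.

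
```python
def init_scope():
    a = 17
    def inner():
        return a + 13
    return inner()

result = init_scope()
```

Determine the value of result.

Step 1: init_scope() defines a = 17.
Step 2: inner() reads a = 17 from enclosing scope, returns 17 + 13 = 30.
Step 3: result = 30

The answer is 30.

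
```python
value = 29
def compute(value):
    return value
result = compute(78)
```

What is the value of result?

Step 1: Global value = 29.
Step 2: compute(78) takes parameter value = 78, which shadows the global.
Step 3: result = 78

The answer is 78.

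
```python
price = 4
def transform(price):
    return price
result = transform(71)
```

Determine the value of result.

Step 1: Global price = 4.
Step 2: transform(71) takes parameter price = 71, which shadows the global.
Step 3: result = 71

The answer is 71.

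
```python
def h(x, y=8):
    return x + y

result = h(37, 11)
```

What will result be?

Step 1: h(37, 11) overrides default y with 11.
Step 2: Returns 37 + 11 = 48.
Step 3: result = 48

The answer is 48.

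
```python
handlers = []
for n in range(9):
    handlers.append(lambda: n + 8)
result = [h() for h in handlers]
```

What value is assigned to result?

Step 1: All lambdas capture n by reference. After the loop, n = 8.
Step 2: Each call returns 8 + 8 = 16.
Step 3: result = [16, 16, 16, 16, 16, 16, 16, 16, 16]

The answer is [16, 16, 16, 16, 16, 16, 16, 16, 16].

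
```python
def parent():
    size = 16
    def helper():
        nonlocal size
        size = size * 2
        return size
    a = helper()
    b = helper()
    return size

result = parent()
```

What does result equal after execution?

Step 1: size starts at 16.
Step 2: First helper(): size = 16 * 2 = 32.
Step 3: Second helper(): size = 32 * 2 = 64.
Step 4: result = 64

The answer is 64.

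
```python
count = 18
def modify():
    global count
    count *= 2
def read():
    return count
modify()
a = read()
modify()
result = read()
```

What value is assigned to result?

Step 1: count = 18.
Step 2: First modify(): count = 18 * 2 = 36.
Step 3: Second modify(): count = 36 * 2 = 72.
Step 4: read() returns 72

The answer is 72.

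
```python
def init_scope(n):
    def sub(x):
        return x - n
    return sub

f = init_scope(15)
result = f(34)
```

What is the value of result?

Step 1: init_scope(15) creates a closure capturing n = 15.
Step 2: f(34) computes 34 - 15 = 19.
Step 3: result = 19

The answer is 19.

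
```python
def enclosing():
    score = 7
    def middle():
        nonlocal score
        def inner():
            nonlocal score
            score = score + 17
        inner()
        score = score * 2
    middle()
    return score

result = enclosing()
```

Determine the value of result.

Step 1: score = 7.
Step 2: inner() adds 17: score = 7 + 17 = 24.
Step 3: middle() doubles: score = 24 * 2 = 48.
Step 4: result = 48

The answer is 48.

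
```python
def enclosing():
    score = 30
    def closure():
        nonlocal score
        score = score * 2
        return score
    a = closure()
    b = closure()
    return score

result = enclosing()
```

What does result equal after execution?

Step 1: score starts at 30.
Step 2: First closure(): score = 30 * 2 = 60.
Step 3: Second closure(): score = 60 * 2 = 120.
Step 4: result = 120

The answer is 120.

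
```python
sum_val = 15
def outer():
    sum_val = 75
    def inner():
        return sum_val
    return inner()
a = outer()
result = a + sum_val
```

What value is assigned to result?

Step 1: outer() has local sum_val = 75. inner() reads from enclosing.
Step 2: outer() returns 75. Global sum_val = 15 unchanged.
Step 3: result = 75 + 15 = 90

The answer is 90.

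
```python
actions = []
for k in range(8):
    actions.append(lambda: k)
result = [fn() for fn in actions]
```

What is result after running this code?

Step 1: All 8 lambdas share the same variable k.
Step 2: After the loop, k = 7.
Step 3: Each call returns 7. result = [7, 7, 7, 7, 7, 7, 7, 7]

The answer is [7, 7, 7, 7, 7, 7, 7, 7].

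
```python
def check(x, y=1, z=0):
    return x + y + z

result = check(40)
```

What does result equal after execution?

Step 1: check(40) uses defaults y = 1, z = 0.
Step 2: Returns 40 + 1 + 0 = 41.
Step 3: result = 41

The answer is 41.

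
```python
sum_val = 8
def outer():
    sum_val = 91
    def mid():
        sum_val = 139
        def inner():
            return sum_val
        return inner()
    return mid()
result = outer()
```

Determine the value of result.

Step 1: Three levels of shadowing: global 8, outer 91, mid 139.
Step 2: inner() finds sum_val = 139 in enclosing mid() scope.
Step 3: result = 139

The answer is 139.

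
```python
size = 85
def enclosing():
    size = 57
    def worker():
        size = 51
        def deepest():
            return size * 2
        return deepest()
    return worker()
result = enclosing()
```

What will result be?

Step 1: deepest() looks up size through LEGB: not local, finds size = 51 in enclosing worker().
Step 2: Returns 51 * 2 = 102.
Step 3: result = 102

The answer is 102.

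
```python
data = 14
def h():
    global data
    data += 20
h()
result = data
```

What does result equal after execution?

Step 1: data = 14 globally.
Step 2: h() modifies global data: data += 20 = 34.
Step 3: result = 34

The answer is 34.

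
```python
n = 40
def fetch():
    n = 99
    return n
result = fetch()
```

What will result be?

Step 1: Global n = 40.
Step 2: fetch() creates local n = 99, shadowing the global.
Step 3: Returns local n = 99. result = 99

The answer is 99.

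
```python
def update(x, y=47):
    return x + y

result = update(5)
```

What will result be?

Step 1: update(5) uses default y = 47.
Step 2: Returns 5 + 47 = 52.
Step 3: result = 52

The answer is 52.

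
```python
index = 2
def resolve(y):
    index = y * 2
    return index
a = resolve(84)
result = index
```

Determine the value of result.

Step 1: Global index = 2.
Step 2: resolve(84) creates local index = 84 * 2 = 168.
Step 3: Global index unchanged because no global keyword. result = 2

The answer is 2.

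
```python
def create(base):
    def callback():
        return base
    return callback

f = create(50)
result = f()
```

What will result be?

Step 1: create(50) creates closure capturing base = 50.
Step 2: f() returns the captured base = 50.
Step 3: result = 50

The answer is 50.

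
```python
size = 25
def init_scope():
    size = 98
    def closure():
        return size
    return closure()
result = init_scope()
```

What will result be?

Step 1: size = 25 globally, but init_scope() defines size = 98 locally.
Step 2: closure() looks up size. Not in local scope, so checks enclosing scope (init_scope) and finds size = 98.
Step 3: result = 98

The answer is 98.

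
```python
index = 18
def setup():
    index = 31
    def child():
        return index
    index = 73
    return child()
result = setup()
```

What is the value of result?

Step 1: setup() sets index = 31, then later index = 73.
Step 2: child() is called after index is reassigned to 73. Closures capture variables by reference, not by value.
Step 3: result = 73

The answer is 73.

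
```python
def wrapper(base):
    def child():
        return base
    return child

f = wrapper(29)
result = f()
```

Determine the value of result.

Step 1: wrapper(29) creates closure capturing base = 29.
Step 2: f() returns the captured base = 29.
Step 3: result = 29

The answer is 29.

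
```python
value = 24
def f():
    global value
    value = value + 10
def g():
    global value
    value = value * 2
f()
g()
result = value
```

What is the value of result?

Step 1: value = 24.
Step 2: f() adds 10: value = 24 + 10 = 34.
Step 3: g() doubles: value = 34 * 2 = 68.
Step 4: result = 68

The answer is 68.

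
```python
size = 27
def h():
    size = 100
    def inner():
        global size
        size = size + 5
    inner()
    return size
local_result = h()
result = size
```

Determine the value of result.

Step 1: Global size = 27. h() creates local size = 100.
Step 2: inner() declares global size and adds 5: global size = 27 + 5 = 32.
Step 3: h() returns its local size = 100 (unaffected by inner).
Step 4: result = global size = 32

The answer is 32.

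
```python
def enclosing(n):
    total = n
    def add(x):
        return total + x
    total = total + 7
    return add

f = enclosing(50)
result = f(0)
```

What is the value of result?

Step 1: enclosing(50) sets total = 50, then total = 50 + 7 = 57.
Step 2: Closures capture by reference, so add sees total = 57.
Step 3: f(0) returns 57 + 0 = 57

The answer is 57.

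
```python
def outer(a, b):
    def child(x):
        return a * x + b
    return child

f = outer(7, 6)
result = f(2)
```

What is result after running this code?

Step 1: outer(7, 6) captures a = 7, b = 6.
Step 2: f(2) computes 7 * 2 + 6 = 20.
Step 3: result = 20

The answer is 20.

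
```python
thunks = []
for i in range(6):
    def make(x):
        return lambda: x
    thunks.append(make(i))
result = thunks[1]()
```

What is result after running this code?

Step 1: make(i) creates a new scope capturing x = i at call time.
Step 2: thunks[1] = make(1), so its lambda captures x = 1.
Step 3: result = 1 (closure factory fixes late binding)

The answer is 1.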